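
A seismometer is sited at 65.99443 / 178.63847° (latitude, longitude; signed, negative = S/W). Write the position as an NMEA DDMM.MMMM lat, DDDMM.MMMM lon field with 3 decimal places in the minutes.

6559.666,N / 17838.308,E

Latitude: fractional part 0.994430 → 59.66580 minutes
λ: fractional part 0.638470 → 38.30820 minutes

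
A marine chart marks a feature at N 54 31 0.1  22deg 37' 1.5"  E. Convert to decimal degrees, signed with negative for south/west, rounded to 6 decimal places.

54.516694, 22.617083

Latitude: 31′ + 0.1″ = 31.00167′; 54 + 31.00167/60 = 54.5166944
N ⇒ keep positive
Lon: 22 + 37/60 + 1.5/3600 = 22.6170833
E ⇒ keep positive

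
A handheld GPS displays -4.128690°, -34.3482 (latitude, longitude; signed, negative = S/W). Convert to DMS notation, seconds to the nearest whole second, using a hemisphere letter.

Latitude is negative → S; |value| = 4.128690
Latitude: whole degrees 4; 7.72140′ → 7′ and 43.28″
Longitude is negative → W; |value| = 34.348200
Longitude: whole degrees 34; 20.89200′ → 20′ and 53.52″

4°07′43″ S, 34°20′54″ W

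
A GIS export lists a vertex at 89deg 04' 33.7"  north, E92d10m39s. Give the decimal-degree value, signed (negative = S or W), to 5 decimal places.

89.07603, 92.17750

φ: 4′ + 33.7″ = 4.56167′; 89 + 4.56167/60 = 89.076028
N → positive
Lon: 10′ + 39″ = 10.65000′; 92 + 10.65000/60 = 92.177500
E ⇒ keep positive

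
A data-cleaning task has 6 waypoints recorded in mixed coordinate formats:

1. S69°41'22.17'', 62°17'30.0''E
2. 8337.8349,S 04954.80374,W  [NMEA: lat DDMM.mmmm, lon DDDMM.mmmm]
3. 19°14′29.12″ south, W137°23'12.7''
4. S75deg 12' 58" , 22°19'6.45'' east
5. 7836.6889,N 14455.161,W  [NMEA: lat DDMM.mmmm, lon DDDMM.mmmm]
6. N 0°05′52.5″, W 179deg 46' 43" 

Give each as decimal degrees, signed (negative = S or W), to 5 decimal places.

Point 1:
  Latitude: 69° + 41/60 + 22.17/3600 = 69 + 0.683333 + 0.006158 = 69.689492
  S → negative
  Longitude: 62° + 17/60 + 30/3600 = 62 + 0.283333 + 0.008333 = 62.291667
  E → positive
Point 2:
  φ: degrees = first 2 digits = 83, minutes = 37.8349; 83 + 37.8349/60 = 83.630582
  S → negative
  λ: split at 3 digits → 049° and 54.80374′; 49 + 54.80374/60 = 49.913396
  W ⇒ negate
Point 3:
  Latitude: 19 + 14/60 + 29.12/3600 = 19.241422
  S ⇒ negate
  Longitude: 137° + 23/60 + 12.7/3600 = 137 + 0.383333 + 0.003528 = 137.386861
  W ⇒ negate
Point 4:
  Latitude: 12′ + 58″ = 12.96667′; 75 + 12.96667/60 = 75.216111
  S ⇒ negate
  Lon: 19′ + 6.45″ = 19.10750′; 22 + 19.10750/60 = 22.318458
  E → positive
Point 5:
  φ: split at 2 digits → 78° and 36.6889′; 78 + 36.6889/60 = 78.611482
  N ⇒ keep positive
  λ: degrees = first 3 digits = 144, minutes = 55.161; 144 + 55.161/60 = 144.919350
  W → negative
Point 6:
  Latitude: 5′ + 52.5″ = 5.87500′; 0 + 5.87500/60 = 0.097917
  N ⇒ keep positive
  Lon: 46′ + 43″ = 46.71667′; 179 + 46.71667/60 = 179.778611
  hemisphere W, so the sign is −

1. -69.68949, 62.29167
2. -83.63058, -49.91340
3. -19.24142, -137.38686
4. -75.21611, 22.31846
5. 78.61148, -144.91935
6. 0.09792, -179.77861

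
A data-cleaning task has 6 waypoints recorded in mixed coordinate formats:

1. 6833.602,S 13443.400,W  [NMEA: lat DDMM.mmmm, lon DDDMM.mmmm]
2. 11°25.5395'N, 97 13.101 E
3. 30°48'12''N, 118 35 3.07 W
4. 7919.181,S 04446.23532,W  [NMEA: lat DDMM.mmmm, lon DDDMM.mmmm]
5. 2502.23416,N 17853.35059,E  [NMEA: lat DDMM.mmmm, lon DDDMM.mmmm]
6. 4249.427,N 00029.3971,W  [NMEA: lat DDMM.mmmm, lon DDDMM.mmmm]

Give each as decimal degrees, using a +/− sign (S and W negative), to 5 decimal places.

Point 1:
  φ: degrees = first 2 digits = 68, minutes = 33.602; 68 + 33.602/60 = 68.560033
  hemisphere S, so the sign is −
  Longitude: split at 3 digits → 134° and 43.4′; 134 + 43.4/60 = 134.723333
  hemisphere W, so the sign is −
Point 2:
  Lat: 11 + 25.5395/60 = 11.425658
  N ⇒ keep positive
  Longitude: 13.101′ = 0.218350°; total 97.218350
  E ⇒ keep positive
Point 3:
  Lat: 48′ + 12″ = 48.20000′; 30 + 48.20000/60 = 30.803333
  N ⇒ keep positive
  λ: 118 + 35/60 + 3.07/3600 = 118.584186
  hemisphere W, so the sign is −
Point 4:
  Latitude: degrees = first 2 digits = 79, minutes = 19.181; 79 + 19.181/60 = 79.319683
  S → negative
  Longitude: split at 3 digits → 044° and 46.23532′; 44 + 46.23532/60 = 44.770589
  W ⇒ negate
Point 5:
  Latitude: degrees = first 2 digits = 25, minutes = 2.23416; 25 + 2.23416/60 = 25.037236
  N ⇒ keep positive
  λ: degrees = first 3 digits = 178, minutes = 53.35059; 178 + 53.35059/60 = 178.889177
  E ⇒ keep positive
Point 6:
  Lat: split at 2 digits → 42° and 49.427′; 42 + 49.427/60 = 42.823783
  N → positive
  Longitude: degrees = first 3 digits = 0, minutes = 29.3971; 0 + 29.3971/60 = 0.489952
  W ⇒ negate

1. -68.56003, -134.72333
2. 11.42566, 97.21835
3. 30.80333, -118.58419
4. -79.31968, -44.77059
5. 25.03724, 178.88918
6. 42.82378, -0.48995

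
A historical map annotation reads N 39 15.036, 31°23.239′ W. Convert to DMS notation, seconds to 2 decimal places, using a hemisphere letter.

Lat: fractional minutes 0.03600 × 60 = 2.1600″
Lon: fractional minutes 0.23900 × 60 = 14.3400″

39°15′2.16″ N, 31°23′14.34″ W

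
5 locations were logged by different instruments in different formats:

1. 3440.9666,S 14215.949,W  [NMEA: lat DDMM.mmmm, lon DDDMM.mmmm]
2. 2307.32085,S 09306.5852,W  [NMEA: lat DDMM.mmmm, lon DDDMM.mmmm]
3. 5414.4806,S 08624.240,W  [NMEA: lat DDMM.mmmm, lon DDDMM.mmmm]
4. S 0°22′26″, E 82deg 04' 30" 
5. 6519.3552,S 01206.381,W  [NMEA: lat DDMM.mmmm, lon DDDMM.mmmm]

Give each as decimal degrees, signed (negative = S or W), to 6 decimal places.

Point 1:
  Lat: split at 2 digits → 34° and 40.9666′; 34 + 40.9666/60 = 34.6827767
  S → negative
  Lon: degrees = first 3 digits = 142, minutes = 15.949; 142 + 15.949/60 = 142.2658167
  W → negative
Point 2:
  Latitude: degrees = first 2 digits = 23, minutes = 7.32085; 23 + 7.32085/60 = 23.1220142
  S ⇒ negate
  Longitude: split at 3 digits → 093° and 6.5852′; 93 + 6.5852/60 = 93.1097533
  W → negative
Point 3:
  Latitude: degrees = first 2 digits = 54, minutes = 14.4806; 54 + 14.4806/60 = 54.2413433
  hemisphere S, so the sign is −
  λ: degrees = first 3 digits = 86, minutes = 24.24; 86 + 24.24/60 = 86.4040000
  W ⇒ negate
Point 4:
  Lat: 0 + 22/60 + 26/3600 = 0.3738889
  S → negative
  λ: 82 + 4/60 + 30/3600 = 82.0750000
  E ⇒ keep positive
Point 5:
  Lat: degrees = first 2 digits = 65, minutes = 19.3552; 65 + 19.3552/60 = 65.3225867
  hemisphere S, so the sign is −
  Longitude: split at 3 digits → 012° and 6.381′; 12 + 6.381/60 = 12.1063500
  W → negative

1. -34.682777, -142.265817
2. -23.122014, -93.109753
3. -54.241343, -86.404000
4. -0.373889, 82.075000
5. -65.322587, -12.106350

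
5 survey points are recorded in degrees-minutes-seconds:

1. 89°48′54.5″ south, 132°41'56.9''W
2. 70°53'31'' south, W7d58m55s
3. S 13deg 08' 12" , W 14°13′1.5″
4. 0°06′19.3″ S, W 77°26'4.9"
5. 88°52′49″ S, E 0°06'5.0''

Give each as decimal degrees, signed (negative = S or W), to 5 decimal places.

1. -89.81514, -132.69914
2. -70.89194, -7.98194
3. -13.13667, -14.21708
4. -0.10536, -77.43469
5. -88.88028, 0.10139

Point 1:
  Latitude: 89° + 48/60 + 54.5/3600 = 89 + 0.800000 + 0.015139 = 89.815139
  S → negative
  λ: 41′ + 56.9″ = 41.94833′; 132 + 41.94833/60 = 132.699139
  W ⇒ negate
Point 2:
  φ: 70° + 53/60 + 31/3600 = 70 + 0.883333 + 0.008611 = 70.891944
  hemisphere S, so the sign is −
  Lon: 7 + 58/60 + 55/3600 = 7.981944
  W → negative
Point 3:
  Lat: 13 + 8/60 + 12/3600 = 13.136667
  S → negative
  Lon: 14° + 13/60 + 1.5/3600 = 14 + 0.216667 + 0.000417 = 14.217083
  W → negative
Point 4:
  Latitude: 0° + 6/60 + 19.3/3600 = 0 + 0.100000 + 0.005361 = 0.105361
  S → negative
  Lon: 77 + 26/60 + 4.9/3600 = 77.434694
  W → negative
Point 5:
  φ: 88° + 52/60 + 49/3600 = 88 + 0.866667 + 0.013611 = 88.880278
  S → negative
  Longitude: 0° + 6/60 + 5/3600 = 0 + 0.100000 + 0.001389 = 0.101389
  E ⇒ keep positive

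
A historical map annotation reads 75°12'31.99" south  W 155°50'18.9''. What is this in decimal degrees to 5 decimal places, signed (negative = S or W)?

-75.20889, -155.83858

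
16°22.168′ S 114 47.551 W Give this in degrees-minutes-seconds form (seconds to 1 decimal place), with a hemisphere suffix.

16°22′10.1″ S, 114°47′33.1″ W

Latitude: fractional minutes 0.16800 × 60 = 10.080″
Lon: 47.55100′ → 47′ and 0.55100 × 60 = 33.060″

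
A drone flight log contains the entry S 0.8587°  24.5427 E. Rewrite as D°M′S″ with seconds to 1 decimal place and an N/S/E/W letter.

Lat: 0.858700 × 60 = 51.52200′ → 51′, remainder × 60 = 31.320″
λ: whole degrees 24; 32.56200′ → 32′ and 33.720″

0°51′31.3″ S, 24°32′33.7″ E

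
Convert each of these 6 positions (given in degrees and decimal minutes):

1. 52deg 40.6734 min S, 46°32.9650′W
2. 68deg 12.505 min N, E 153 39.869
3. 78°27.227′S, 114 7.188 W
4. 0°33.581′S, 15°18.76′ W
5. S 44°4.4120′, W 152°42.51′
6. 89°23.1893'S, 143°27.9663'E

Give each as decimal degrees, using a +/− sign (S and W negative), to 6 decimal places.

1. -52.677890, -46.549417
2. 68.208417, 153.664483
3. -78.453783, -114.119800
4. -0.559683, -15.312667
5. -44.073533, -152.708500
6. -89.386488, 143.466105

Point 1:
  φ: 52 + 40.6734/60 = 52.6778900
  hemisphere S, so the sign is −
  λ: 32.965′ = 0.549417°; total 46.5494167
  W ⇒ negate
Point 2:
  φ: 12.505′ = 0.208417°; total 68.2084167
  N ⇒ keep positive
  Lon: 39.869′ = 0.664483°; total 153.6644833
  E ⇒ keep positive
Point 3:
  Lat: 78 + 27.227/60 = 78.4537833
  hemisphere S, so the sign is −
  Longitude: 7.188′ = 0.119800°; total 114.1198000
  W ⇒ negate
Point 4:
  Lat: 33.581′ = 0.559683°; total 0.5596833
  hemisphere S, so the sign is −
  Longitude: 15 + 18.76/60 = 15.3126667
  W → negative
Point 5:
  Latitude: 4.412′ = 0.073533°; total 44.0735333
  S ⇒ negate
  Lon: 152 + 42.51/60 = 152.7085000
  W → negative
Point 6:
  φ: 89 + 23.1893/60 = 89.3864883
  hemisphere S, so the sign is −
  Lon: 143 + 27.9663/60 = 143.4661050
  E → positive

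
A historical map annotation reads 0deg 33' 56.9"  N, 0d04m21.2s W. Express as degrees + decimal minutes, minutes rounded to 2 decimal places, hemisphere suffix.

Lat: seconds/60 = 0.94833; minutes = 33 + 0.94833 = 33.9483
λ: seconds/60 = 0.35333; minutes = 4 + 0.35333 = 4.3533

0° 33.95′ N, 0° 4.35′ W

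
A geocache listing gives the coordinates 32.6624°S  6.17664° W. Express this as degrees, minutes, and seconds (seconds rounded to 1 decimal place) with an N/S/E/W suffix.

Latitude: 0.662400° → 39.74400′; 0.74400 × 60 = 44.640″
λ: whole degrees 6; 10.59840′ → 10′ and 35.904″

32°39′44.6″ S, 6°10′35.9″ W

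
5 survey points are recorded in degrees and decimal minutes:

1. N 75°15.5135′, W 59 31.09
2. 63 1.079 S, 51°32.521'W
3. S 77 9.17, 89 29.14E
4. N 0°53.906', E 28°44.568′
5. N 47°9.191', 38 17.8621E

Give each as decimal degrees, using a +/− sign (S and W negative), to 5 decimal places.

1. 75.25856, -59.51817
2. -63.01798, -51.54202
3. -77.15283, 89.48567
4. 0.89843, 28.74280
5. 47.15318, 38.29770

Point 1:
  Lat: 75 + 15.5135/60 = 75.258558
  N ⇒ keep positive
  Lon: 31.09′ = 0.518167°; total 59.518167
  W ⇒ negate
Point 2:
  φ: 1.079′ = 0.017983°; total 63.017983
  S ⇒ negate
  Lon: 32.521′ = 0.542017°; total 51.542017
  W → negative
Point 3:
  Lat: 77 + 9.17/60 = 77.152833
  hemisphere S, so the sign is −
  Longitude: 29.14′ = 0.485667°; total 89.485667
  E → positive
Point 4:
  Lat: 0 + 53.906/60 = 0.898433
  N → positive
  Longitude: 44.568′ = 0.742800°; total 28.742800
  E → positive
Point 5:
  φ: 47 + 9.191/60 = 47.153183
  N → positive
  Longitude: 38 + 17.8621/60 = 38.297702
  E → positive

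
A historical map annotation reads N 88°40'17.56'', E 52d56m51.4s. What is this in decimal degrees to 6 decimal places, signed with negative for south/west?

88.671544, 52.947611

Latitude: 88° + 40/60 + 17.56/3600 = 88 + 0.666667 + 0.004878 = 88.6715444
N → positive
Longitude: 52 + 56/60 + 51.4/3600 = 52.9476111
E → positive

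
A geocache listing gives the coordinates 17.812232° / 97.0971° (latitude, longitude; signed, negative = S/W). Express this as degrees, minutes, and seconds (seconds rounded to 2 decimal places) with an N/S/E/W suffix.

17°48′44.04″ N, 97°05′49.56″ E

φ: 0.812232 × 60 = 48.73392′ → 48′, remainder × 60 = 44.0352″
Longitude: 0.097100 × 60 = 5.82600′ → 5′, remainder × 60 = 49.5600″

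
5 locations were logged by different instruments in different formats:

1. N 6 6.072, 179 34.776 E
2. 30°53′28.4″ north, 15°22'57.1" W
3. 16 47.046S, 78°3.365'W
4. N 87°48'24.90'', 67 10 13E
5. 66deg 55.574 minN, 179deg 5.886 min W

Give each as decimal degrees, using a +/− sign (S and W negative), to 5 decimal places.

Point 1:
  φ: 6.072′ = 0.101200°; total 6.101200
  N ⇒ keep positive
  Longitude: 34.776′ = 0.579600°; total 179.579600
  E → positive
Point 2:
  Latitude: 53′ + 28.4″ = 53.47333′; 30 + 53.47333/60 = 30.891222
  N ⇒ keep positive
  Lon: 15 + 22/60 + 57.1/3600 = 15.382528
  W → negative
Point 3:
  φ: 16 + 47.046/60 = 16.784100
  hemisphere S, so the sign is −
  Longitude: 78 + 3.365/60 = 78.056083
  W → negative
Point 4:
  φ: 87 + 48/60 + 24.9/3600 = 87.806917
  N → positive
  Lon: 10′ + 13″ = 10.21667′; 67 + 10.21667/60 = 67.170278
  E ⇒ keep positive
Point 5:
  Lat: 55.574′ = 0.926233°; total 66.926233
  N ⇒ keep positive
  Lon: 5.886′ = 0.098100°; total 179.098100
  W → negative

1. 6.10120, 179.57960
2. 30.89122, -15.38253
3. -16.78410, -78.05608
4. 87.80692, 67.17028
5. 66.92623, -179.09810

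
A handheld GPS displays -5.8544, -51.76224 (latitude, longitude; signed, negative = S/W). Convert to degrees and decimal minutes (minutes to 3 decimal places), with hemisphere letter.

5° 51.264′ S, 51° 45.734′ W

Latitude is negative → S; |value| = 5.854400
Lat: 5° + 0.854400 × 60 = 5° 51.26400′
Longitude is negative → W; |value| = 51.762240
Longitude: minutes = (51.762240 − 51) × 60 = 45.73440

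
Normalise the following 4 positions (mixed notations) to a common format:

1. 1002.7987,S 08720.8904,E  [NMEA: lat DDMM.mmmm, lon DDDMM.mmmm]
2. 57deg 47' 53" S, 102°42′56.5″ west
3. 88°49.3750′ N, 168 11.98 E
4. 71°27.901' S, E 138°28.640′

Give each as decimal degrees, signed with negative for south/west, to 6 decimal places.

1. -10.046645, 87.348173
2. -57.798056, -102.715694
3. 88.822917, 168.199667
4. -71.465017, 138.477333

Point 1:
  φ: degrees = first 2 digits = 10, minutes = 2.7987; 10 + 2.7987/60 = 10.0466450
  S → negative
  Lon: degrees = first 3 digits = 87, minutes = 20.8904; 87 + 20.8904/60 = 87.3481733
  E ⇒ keep positive
Point 2:
  φ: 57° + 47/60 + 53/3600 = 57 + 0.783333 + 0.014722 = 57.7980556
  S → negative
  λ: 42′ + 56.5″ = 42.94167′; 102 + 42.94167/60 = 102.7156944
  W ⇒ negate
Point 3:
  φ: 88 + 49.375/60 = 88.8229167
  N ⇒ keep positive
  λ: 11.98′ = 0.199667°; total 168.1996667
  E → positive
Point 4:
  φ: 71 + 27.901/60 = 71.4650167
  hemisphere S, so the sign is −
  λ: 28.64′ = 0.477333°; total 138.4773333
  E → positive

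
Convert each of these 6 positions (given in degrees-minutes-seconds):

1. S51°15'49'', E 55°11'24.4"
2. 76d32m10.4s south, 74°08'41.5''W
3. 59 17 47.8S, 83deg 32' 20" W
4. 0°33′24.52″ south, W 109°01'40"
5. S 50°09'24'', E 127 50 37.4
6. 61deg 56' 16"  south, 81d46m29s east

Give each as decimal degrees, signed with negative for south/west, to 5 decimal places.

1. -51.26361, 55.19011
2. -76.53622, -74.14486
3. -59.29661, -83.53889
4. -0.55681, -109.02778
5. -50.15667, 127.84372
6. -61.93778, 81.77472

Point 1:
  Latitude: 51° + 15/60 + 49/3600 = 51 + 0.250000 + 0.013611 = 51.263611
  S ⇒ negate
  Longitude: 11′ + 24.4″ = 11.40667′; 55 + 11.40667/60 = 55.190111
  E → positive
Point 2:
  φ: 76 + 32/60 + 10.4/3600 = 76.536222
  S → negative
  Lon: 8′ + 41.5″ = 8.69167′; 74 + 8.69167/60 = 74.144861
  W ⇒ negate
Point 3:
  Lat: 59 + 17/60 + 47.8/3600 = 59.296611
  S → negative
  Lon: 83° + 32/60 + 20/3600 = 83 + 0.533333 + 0.005556 = 83.538889
  W → negative
Point 4:
  Lat: 0 + 33/60 + 24.52/3600 = 0.556811
  S → negative
  Lon: 1′ + 40″ = 1.66667′; 109 + 1.66667/60 = 109.027778
  W ⇒ negate
Point 5:
  φ: 50 + 9/60 + 24/3600 = 50.156667
  hemisphere S, so the sign is −
  Longitude: 50′ + 37.4″ = 50.62333′; 127 + 50.62333/60 = 127.843722
  E ⇒ keep positive
Point 6:
  Lat: 61° + 56/60 + 16/3600 = 61 + 0.933333 + 0.004444 = 61.937778
  S ⇒ negate
  λ: 81 + 46/60 + 29/3600 = 81.774722
  E → positive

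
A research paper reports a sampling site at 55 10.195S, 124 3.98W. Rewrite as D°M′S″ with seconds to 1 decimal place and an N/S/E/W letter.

φ: 10.19500′ → 10′ and 0.19500 × 60 = 11.700″
Lon: fractional minutes 0.98000 × 60 = 58.800″

55°10′11.7″ S, 124°03′58.8″ W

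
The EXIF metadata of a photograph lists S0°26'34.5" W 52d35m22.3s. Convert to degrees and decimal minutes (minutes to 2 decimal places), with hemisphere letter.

Lat: seconds/60 = 0.57500; minutes = 26 + 0.57500 = 26.5750
λ: seconds/60 = 0.37167; minutes = 35 + 0.37167 = 35.3717

0° 26.58′ S, 52° 35.37′ W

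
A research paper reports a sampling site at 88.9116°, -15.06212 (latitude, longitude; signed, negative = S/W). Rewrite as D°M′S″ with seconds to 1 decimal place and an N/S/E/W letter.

Latitude: 0.911600° → 54.69600′; 0.69600 × 60 = 41.760″
Longitude is negative → W; |value| = 15.062120
λ: 0.062120 × 60 = 3.72720′ → 3′, remainder × 60 = 43.632″

88°54′41.8″ N, 15°03′43.6″ W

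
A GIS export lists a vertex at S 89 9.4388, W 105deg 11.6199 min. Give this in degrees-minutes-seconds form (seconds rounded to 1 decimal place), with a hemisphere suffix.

89°09′26.3″ S, 105°11′37.2″ W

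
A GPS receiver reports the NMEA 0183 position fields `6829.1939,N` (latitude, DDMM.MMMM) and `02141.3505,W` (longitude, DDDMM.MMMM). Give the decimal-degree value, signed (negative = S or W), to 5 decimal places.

68.48657, -21.68918

Lat: split at 2 digits → 68° and 29.1939′; 68 + 29.1939/60 = 68.486565
N ⇒ keep positive
λ: split at 3 digits → 021° and 41.3505′; 21 + 41.3505/60 = 21.689175
W ⇒ negate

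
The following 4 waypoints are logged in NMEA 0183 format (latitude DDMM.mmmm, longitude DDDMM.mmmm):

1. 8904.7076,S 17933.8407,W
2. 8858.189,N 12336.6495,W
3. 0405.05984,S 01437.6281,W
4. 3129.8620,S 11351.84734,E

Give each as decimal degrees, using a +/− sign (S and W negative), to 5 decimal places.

1. -89.07846, -179.56401
2. 88.96982, -123.61083
3. -4.08433, -14.62714
4. -31.49770, 113.86412

Point 1:
  Lat: degrees = first 2 digits = 89, minutes = 4.7076; 89 + 4.7076/60 = 89.078460
  S ⇒ negate
  Lon: split at 3 digits → 179° and 33.8407′; 179 + 33.8407/60 = 179.564012
  W ⇒ negate
Point 2:
  φ: degrees = first 2 digits = 88, minutes = 58.189; 88 + 58.189/60 = 88.969817
  N → positive
  Longitude: split at 3 digits → 123° and 36.6495′; 123 + 36.6495/60 = 123.610825
  hemisphere W, so the sign is −
Point 3:
  Lat: split at 2 digits → 04° and 5.05984′; 4 + 5.05984/60 = 4.084331
  S ⇒ negate
  Lon: degrees = first 3 digits = 14, minutes = 37.6281; 14 + 37.6281/60 = 14.627135
  hemisphere W, so the sign is −
Point 4:
  Latitude: degrees = first 2 digits = 31, minutes = 29.862; 31 + 29.862/60 = 31.497700
  S → negative
  Longitude: split at 3 digits → 113° and 51.84734′; 113 + 51.84734/60 = 113.864122
  E → positive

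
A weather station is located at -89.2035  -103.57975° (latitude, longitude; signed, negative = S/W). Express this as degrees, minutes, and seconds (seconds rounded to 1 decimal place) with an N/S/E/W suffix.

Latitude is negative → S; |value| = 89.203500
Latitude: 0.203500° → 12.21000′; 0.21000 × 60 = 12.600″
Longitude is negative → W; |value| = 103.579750
λ: whole degrees 103; 34.78500′ → 34′ and 47.100″

89°12′12.6″ S, 103°34′47.1″ W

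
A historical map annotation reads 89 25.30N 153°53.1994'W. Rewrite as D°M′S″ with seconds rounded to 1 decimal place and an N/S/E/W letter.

φ: fractional minutes 0.30000 × 60 = 18.000″
Lon: 53.19940′ → 53′ and 0.19940 × 60 = 11.964″

89°25′18.0″ N, 153°53′12.0″ W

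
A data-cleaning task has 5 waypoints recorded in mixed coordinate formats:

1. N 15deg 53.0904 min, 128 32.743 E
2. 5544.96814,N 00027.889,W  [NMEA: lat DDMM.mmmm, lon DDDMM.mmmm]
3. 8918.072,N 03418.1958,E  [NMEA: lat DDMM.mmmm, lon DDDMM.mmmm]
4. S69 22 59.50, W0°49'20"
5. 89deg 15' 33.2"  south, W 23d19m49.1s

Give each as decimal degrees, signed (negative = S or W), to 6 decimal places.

Point 1:
  Lat: 53.0904′ = 0.884840°; total 15.8848400
  N ⇒ keep positive
  Longitude: 32.743′ = 0.545717°; total 128.5457167
  E → positive
Point 2:
  φ: split at 2 digits → 55° and 44.96814′; 55 + 44.96814/60 = 55.7494690
  N → positive
  Lon: split at 3 digits → 000° and 27.889′; 0 + 27.889/60 = 0.4648167
  hemisphere W, so the sign is −
Point 3:
  φ: split at 2 digits → 89° and 18.072′; 89 + 18.072/60 = 89.3012000
  N → positive
  Longitude: degrees = first 3 digits = 34, minutes = 18.1958; 34 + 18.1958/60 = 34.3032633
  E ⇒ keep positive
Point 4:
  Lat: 69 + 22/60 + 59.5/3600 = 69.3831944
  S → negative
  λ: 0° + 49/60 + 20/3600 = 0 + 0.816667 + 0.005556 = 0.8222222
  W ⇒ negate
Point 5:
  Latitude: 89 + 15/60 + 33.2/3600 = 89.2592222
  hemisphere S, so the sign is −
  Longitude: 19′ + 49.1″ = 19.81833′; 23 + 19.81833/60 = 23.3303056
  W ⇒ negate

1. 15.884840, 128.545717
2. 55.749469, -0.464817
3. 89.301200, 34.303263
4. -69.383194, -0.822222
5. -89.259222, -23.330306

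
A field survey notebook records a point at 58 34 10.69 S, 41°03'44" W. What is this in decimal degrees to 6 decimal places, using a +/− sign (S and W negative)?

φ: 58° + 34/60 + 10.69/3600 = 58 + 0.566667 + 0.002969 = 58.5696361
S ⇒ negate
Longitude: 41° + 3/60 + 44/3600 = 41 + 0.050000 + 0.012222 = 41.0622222
W ⇒ negate

-58.569636, -41.062222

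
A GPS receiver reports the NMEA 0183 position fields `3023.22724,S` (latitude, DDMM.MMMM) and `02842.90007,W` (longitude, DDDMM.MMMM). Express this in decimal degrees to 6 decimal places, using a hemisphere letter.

30.387121° S, 28.715001° W

Lat: split at 2 digits → 30° and 23.22724′; 30 + 23.22724/60 = 30.3871207
Longitude: split at 3 digits → 028° and 42.90007′; 28 + 42.90007/60 = 28.7150012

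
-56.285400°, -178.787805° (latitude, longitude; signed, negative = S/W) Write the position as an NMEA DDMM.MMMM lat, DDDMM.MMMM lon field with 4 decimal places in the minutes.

5617.1240,S / 17847.2683,W

Latitude is negative → S; |value| = 56.285400
φ: fractional part 0.285400 → 17.124000 minutes
Longitude is negative → W; |value| = 178.787805
λ: minutes = (178.787805 − 178) × 60 = 47.268300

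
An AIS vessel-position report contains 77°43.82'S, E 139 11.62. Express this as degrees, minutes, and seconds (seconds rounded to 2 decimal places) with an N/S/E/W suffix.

77°43′49.20″ S, 139°11′37.20″ E

φ: fractional minutes 0.82000 × 60 = 49.2000″
Lon: 11.62000′ → 11′ and 0.62000 × 60 = 37.2000″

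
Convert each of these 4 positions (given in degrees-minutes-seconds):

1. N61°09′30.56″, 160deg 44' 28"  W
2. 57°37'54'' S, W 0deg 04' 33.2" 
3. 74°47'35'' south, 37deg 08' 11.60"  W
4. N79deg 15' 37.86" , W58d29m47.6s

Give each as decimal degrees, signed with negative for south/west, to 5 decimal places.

1. 61.15849, -160.74111
2. -57.63167, -0.07589
3. -74.79306, -37.13656
4. 79.26052, -58.49656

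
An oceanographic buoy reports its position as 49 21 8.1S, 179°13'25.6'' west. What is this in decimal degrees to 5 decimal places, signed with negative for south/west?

Lat: 21′ + 8.1″ = 21.13500′; 49 + 21.13500/60 = 49.352250
hemisphere S, so the sign is −
λ: 13′ + 25.6″ = 13.42667′; 179 + 13.42667/60 = 179.223778
hemisphere W, so the sign is −

-49.35225, -179.22378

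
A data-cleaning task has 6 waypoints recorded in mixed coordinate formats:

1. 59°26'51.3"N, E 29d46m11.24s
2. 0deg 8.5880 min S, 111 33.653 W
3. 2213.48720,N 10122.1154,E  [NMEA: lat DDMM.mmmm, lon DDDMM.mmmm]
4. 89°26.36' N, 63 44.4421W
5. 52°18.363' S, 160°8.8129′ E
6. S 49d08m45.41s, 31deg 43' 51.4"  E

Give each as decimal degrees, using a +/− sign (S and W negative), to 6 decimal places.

1. 59.447583, 29.769789
2. -0.143133, -111.560883
3. 22.224787, 101.368590
4. 89.439333, -63.740702
5. -52.306050, 160.146882
6. -49.145947, 31.730944

Point 1:
  φ: 59 + 26/60 + 51.3/3600 = 59.4475833
  N ⇒ keep positive
  Longitude: 29° + 46/60 + 11.24/3600 = 29 + 0.766667 + 0.003122 = 29.7697889
  E ⇒ keep positive
Point 2:
  Lat: 8.588′ = 0.143133°; total 0.1431333
  hemisphere S, so the sign is −
  Lon: 111 + 33.653/60 = 111.5608833
  hemisphere W, so the sign is −
Point 3:
  φ: split at 2 digits → 22° and 13.4872′; 22 + 13.4872/60 = 22.2247867
  N → positive
  λ: split at 3 digits → 101° and 22.1154′; 101 + 22.1154/60 = 101.3685900
  E ⇒ keep positive
Point 4:
  φ: 89 + 26.36/60 = 89.4393333
  N ⇒ keep positive
  λ: 44.4421′ = 0.740702°; total 63.7407017
  W ⇒ negate
Point 5:
  Latitude: 18.363′ = 0.306050°; total 52.3060500
  S ⇒ negate
  λ: 160 + 8.8129/60 = 160.1468817
  E ⇒ keep positive
Point 6:
  Lat: 49 + 8/60 + 45.41/3600 = 49.1459472
  S → negative
  Longitude: 31° + 43/60 + 51.4/3600 = 31 + 0.716667 + 0.014278 = 31.7309444
  E ⇒ keep positive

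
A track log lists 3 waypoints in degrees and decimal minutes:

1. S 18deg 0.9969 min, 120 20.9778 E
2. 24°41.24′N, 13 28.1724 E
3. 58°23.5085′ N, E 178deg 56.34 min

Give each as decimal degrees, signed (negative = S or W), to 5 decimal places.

1. -18.01662, 120.34963
2. 24.68733, 13.46954
3. 58.39181, 178.93900

Point 1:
  Lat: 0.9969′ = 0.016615°; total 18.016615
  S ⇒ negate
  Lon: 120 + 20.9778/60 = 120.349630
  E ⇒ keep positive
Point 2:
  Latitude: 24 + 41.24/60 = 24.687333
  N → positive
  Longitude: 28.1724′ = 0.469540°; total 13.469540
  E → positive
Point 3:
  Lat: 23.5085′ = 0.391808°; total 58.391808
  N → positive
  Longitude: 56.34′ = 0.939000°; total 178.939000
  E ⇒ keep positive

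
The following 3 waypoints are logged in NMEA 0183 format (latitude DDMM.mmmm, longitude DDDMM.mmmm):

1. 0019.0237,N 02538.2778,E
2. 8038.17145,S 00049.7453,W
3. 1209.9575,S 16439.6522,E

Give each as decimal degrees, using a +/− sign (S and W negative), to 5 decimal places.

Point 1:
  Latitude: degrees = first 2 digits = 0, minutes = 19.0237; 0 + 19.0237/60 = 0.317062
  N ⇒ keep positive
  Lon: split at 3 digits → 025° and 38.2778′; 25 + 38.2778/60 = 25.637963
  E ⇒ keep positive
Point 2:
  φ: split at 2 digits → 80° and 38.17145′; 80 + 38.17145/60 = 80.636191
  S ⇒ negate
  Lon: degrees = first 3 digits = 0, minutes = 49.7453; 0 + 49.7453/60 = 0.829088
  W ⇒ negate
Point 3:
  φ: degrees = first 2 digits = 12, minutes = 9.9575; 12 + 9.9575/60 = 12.165958
  S ⇒ negate
  Lon: split at 3 digits → 164° and 39.6522′; 164 + 39.6522/60 = 164.660870
  E → positive

1. 0.31706, 25.63796
2. -80.63619, -0.82909
3. -12.16596, 164.66087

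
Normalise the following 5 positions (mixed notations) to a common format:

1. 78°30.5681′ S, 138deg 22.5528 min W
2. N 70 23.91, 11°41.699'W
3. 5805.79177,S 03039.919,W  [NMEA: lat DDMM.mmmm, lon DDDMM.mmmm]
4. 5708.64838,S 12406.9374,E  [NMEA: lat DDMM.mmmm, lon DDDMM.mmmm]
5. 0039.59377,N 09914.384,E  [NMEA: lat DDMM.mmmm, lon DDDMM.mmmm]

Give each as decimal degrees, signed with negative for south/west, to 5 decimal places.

Point 1:
  Latitude: 30.5681′ = 0.509468°; total 78.509468
  S → negative
  Lon: 138 + 22.5528/60 = 138.375880
  hemisphere W, so the sign is −
Point 2:
  Latitude: 23.91′ = 0.398500°; total 70.398500
  N → positive
  Longitude: 41.699′ = 0.694983°; total 11.694983
  hemisphere W, so the sign is −
Point 3:
  Latitude: split at 2 digits → 58° and 5.79177′; 58 + 5.79177/60 = 58.096530
  S → negative
  Longitude: degrees = first 3 digits = 30, minutes = 39.919; 30 + 39.919/60 = 30.665317
  hemisphere W, so the sign is −
Point 4:
  φ: degrees = first 2 digits = 57, minutes = 8.64838; 57 + 8.64838/60 = 57.144140
  hemisphere S, so the sign is −
  λ: split at 3 digits → 124° and 6.9374′; 124 + 6.9374/60 = 124.115623
  E ⇒ keep positive
Point 5:
  Latitude: split at 2 digits → 00° and 39.59377′; 0 + 39.59377/60 = 0.659896
  N ⇒ keep positive
  Lon: degrees = first 3 digits = 99, minutes = 14.384; 99 + 14.384/60 = 99.239733
  E → positive

1. -78.50947, -138.37588
2. 70.39850, -11.69498
3. -58.09653, -30.66532
4. -57.14414, 124.11562
5. 0.65990, 99.23973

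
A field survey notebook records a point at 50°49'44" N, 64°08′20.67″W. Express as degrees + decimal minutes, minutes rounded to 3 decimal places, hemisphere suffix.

50° 49.733′ N, 64° 8.345′ W

Lat: seconds/60 = 0.73333; minutes = 49 + 0.73333 = 49.73333
Longitude: seconds/60 = 0.34450; minutes = 8 + 0.34450 = 8.34450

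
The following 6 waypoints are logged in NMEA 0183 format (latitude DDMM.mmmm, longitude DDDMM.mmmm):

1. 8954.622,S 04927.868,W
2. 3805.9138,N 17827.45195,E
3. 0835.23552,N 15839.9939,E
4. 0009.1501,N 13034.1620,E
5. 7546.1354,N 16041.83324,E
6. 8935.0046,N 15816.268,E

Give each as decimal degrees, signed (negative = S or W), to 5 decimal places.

Point 1:
  Latitude: degrees = first 2 digits = 89, minutes = 54.622; 89 + 54.622/60 = 89.910367
  hemisphere S, so the sign is −
  λ: degrees = first 3 digits = 49, minutes = 27.868; 49 + 27.868/60 = 49.464467
  W ⇒ negate
Point 2:
  Latitude: split at 2 digits → 38° and 5.9138′; 38 + 5.9138/60 = 38.098563
  N ⇒ keep positive
  Longitude: split at 3 digits → 178° and 27.45195′; 178 + 27.45195/60 = 178.457533
  E → positive
Point 3:
  Latitude: degrees = first 2 digits = 8, minutes = 35.23552; 8 + 35.23552/60 = 8.587259
  N ⇒ keep positive
  Lon: degrees = first 3 digits = 158, minutes = 39.9939; 158 + 39.9939/60 = 158.666565
  E ⇒ keep positive
Point 4:
  Latitude: split at 2 digits → 00° and 9.1501′; 0 + 9.1501/60 = 0.152502
  N ⇒ keep positive
  Lon: split at 3 digits → 130° and 34.162′; 130 + 34.162/60 = 130.569367
  E ⇒ keep positive
Point 5:
  φ: split at 2 digits → 75° and 46.1354′; 75 + 46.1354/60 = 75.768923
  N → positive
  λ: degrees = first 3 digits = 160, minutes = 41.83324; 160 + 41.83324/60 = 160.697221
  E ⇒ keep positive
Point 6:
  Lat: split at 2 digits → 89° and 35.0046′; 89 + 35.0046/60 = 89.583410
  N ⇒ keep positive
  Longitude: split at 3 digits → 158° and 16.268′; 158 + 16.268/60 = 158.271133
  E → positive

1. -89.91037, -49.46447
2. 38.09856, 178.45753
3. 8.58726, 158.66657
4. 0.15250, 130.56937
5. 75.76892, 160.69722
6. 89.58341, 158.27113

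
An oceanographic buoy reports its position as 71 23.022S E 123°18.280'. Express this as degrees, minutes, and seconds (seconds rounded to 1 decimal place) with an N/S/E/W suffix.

71°23′1.3″ S, 123°18′16.8″ E

Latitude: fractional minutes 0.02200 × 60 = 1.320″
λ: 18.28000′ → 18′ and 0.28000 × 60 = 16.800″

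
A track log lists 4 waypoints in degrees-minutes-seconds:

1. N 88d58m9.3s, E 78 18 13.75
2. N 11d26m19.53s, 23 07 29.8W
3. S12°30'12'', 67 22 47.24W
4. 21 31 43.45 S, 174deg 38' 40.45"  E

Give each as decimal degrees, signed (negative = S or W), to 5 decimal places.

Point 1:
  Latitude: 58′ + 9.3″ = 58.15500′; 88 + 58.15500/60 = 88.969250
  N ⇒ keep positive
  Longitude: 18′ + 13.75″ = 18.22917′; 78 + 18.22917/60 = 78.303819
  E → positive
Point 2:
  Lat: 26′ + 19.53″ = 26.32550′; 11 + 26.32550/60 = 11.438758
  N → positive
  λ: 23° + 7/60 + 29.8/3600 = 23 + 0.116667 + 0.008278 = 23.124944
  hemisphere W, so the sign is −
Point 3:
  φ: 12 + 30/60 + 12/3600 = 12.503333
  S ⇒ negate
  Longitude: 67 + 22/60 + 47.24/3600 = 67.379789
  W → negative
Point 4:
  Lat: 21 + 31/60 + 43.45/3600 = 21.528736
  S ⇒ negate
  λ: 174 + 38/60 + 40.45/3600 = 174.644569
  E ⇒ keep positive

1. 88.96925, 78.30382
2. 11.43876, -23.12494
3. -12.50333, -67.37979
4. -21.52874, 174.64457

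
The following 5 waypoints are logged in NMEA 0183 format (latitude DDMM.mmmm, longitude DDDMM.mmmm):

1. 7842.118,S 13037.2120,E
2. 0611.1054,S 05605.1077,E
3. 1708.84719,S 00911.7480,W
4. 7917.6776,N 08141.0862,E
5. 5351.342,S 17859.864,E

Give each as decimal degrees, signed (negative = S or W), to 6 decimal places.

Point 1:
  Latitude: split at 2 digits → 78° and 42.118′; 78 + 42.118/60 = 78.7019667
  S → negative
  Lon: degrees = first 3 digits = 130, minutes = 37.212; 130 + 37.212/60 = 130.6202000
  E ⇒ keep positive
Point 2:
  Lat: split at 2 digits → 06° and 11.1054′; 6 + 11.1054/60 = 6.1850900
  S ⇒ negate
  Longitude: split at 3 digits → 056° and 5.1077′; 56 + 5.1077/60 = 56.0851283
  E → positive
Point 3:
  φ: split at 2 digits → 17° and 8.84719′; 17 + 8.84719/60 = 17.1474532
  S ⇒ negate
  Longitude: degrees = first 3 digits = 9, minutes = 11.748; 9 + 11.748/60 = 9.1958000
  W → negative
Point 4:
  Lat: degrees = first 2 digits = 79, minutes = 17.6776; 79 + 17.6776/60 = 79.2946267
  N ⇒ keep positive
  Lon: split at 3 digits → 081° and 41.0862′; 81 + 41.0862/60 = 81.6847700
  E ⇒ keep positive
Point 5:
  φ: degrees = first 2 digits = 53, minutes = 51.342; 53 + 51.342/60 = 53.8557000
  S → negative
  Lon: split at 3 digits → 178° and 59.864′; 178 + 59.864/60 = 178.9977333
  E → positive

1. -78.701967, 130.620200
2. -6.185090, 56.085128
3. -17.147453, -9.195800
4. 79.294627, 81.684770
5. -53.855700, 178.997733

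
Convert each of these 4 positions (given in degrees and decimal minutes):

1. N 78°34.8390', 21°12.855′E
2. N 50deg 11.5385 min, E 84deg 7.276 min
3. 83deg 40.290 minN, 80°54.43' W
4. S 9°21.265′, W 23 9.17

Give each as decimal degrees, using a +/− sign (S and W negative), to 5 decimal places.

1. 78.58065, 21.21425
2. 50.19231, 84.12127
3. 83.67150, -80.90717
4. -9.35442, -23.15283

Point 1:
  φ: 78 + 34.839/60 = 78.580650
  N → positive
  λ: 12.855′ = 0.214250°; total 21.214250
  E → positive
Point 2:
  φ: 11.5385′ = 0.192308°; total 50.192308
  N → positive
  λ: 7.276′ = 0.121267°; total 84.121267
  E → positive
Point 3:
  Lat: 83 + 40.29/60 = 83.671500
  N → positive
  Lon: 54.43′ = 0.907167°; total 80.907167
  hemisphere W, so the sign is −
Point 4:
  Lat: 9 + 21.265/60 = 9.354417
  S → negative
  Longitude: 23 + 9.17/60 = 23.152833
  W → negative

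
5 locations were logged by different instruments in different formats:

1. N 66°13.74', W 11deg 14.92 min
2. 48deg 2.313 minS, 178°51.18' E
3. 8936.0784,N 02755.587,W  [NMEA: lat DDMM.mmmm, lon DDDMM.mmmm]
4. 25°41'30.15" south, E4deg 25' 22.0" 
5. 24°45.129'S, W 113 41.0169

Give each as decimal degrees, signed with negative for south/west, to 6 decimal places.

Point 1:
  Lat: 66 + 13.74/60 = 66.2290000
  N → positive
  Lon: 11 + 14.92/60 = 11.2486667
  W ⇒ negate
Point 2:
  Lat: 48 + 2.313/60 = 48.0385500
  S → negative
  Lon: 51.18′ = 0.853000°; total 178.8530000
  E ⇒ keep positive
Point 3:
  φ: degrees = first 2 digits = 89, minutes = 36.0784; 89 + 36.0784/60 = 89.6013067
  N ⇒ keep positive
  Lon: split at 3 digits → 027° and 55.587′; 27 + 55.587/60 = 27.9264500
  W ⇒ negate
Point 4:
  Lat: 41′ + 30.15″ = 41.50250′; 25 + 41.50250/60 = 25.6917083
  S ⇒ negate
  Longitude: 25′ + 22″ = 25.36667′; 4 + 25.36667/60 = 4.4227778
  E → positive
Point 5:
  Lat: 45.129′ = 0.752150°; total 24.7521500
  S → negative
  Longitude: 41.0169′ = 0.683615°; total 113.6836150
  hemisphere W, so the sign is −

1. 66.229000, -11.248667
2. -48.038550, 178.853000
3. 89.601307, -27.926450
4. -25.691708, 4.422778
5. -24.752150, -113.683615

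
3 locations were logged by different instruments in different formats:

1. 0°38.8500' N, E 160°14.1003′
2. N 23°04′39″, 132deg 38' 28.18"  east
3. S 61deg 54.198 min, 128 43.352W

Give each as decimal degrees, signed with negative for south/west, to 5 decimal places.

Point 1:
  Latitude: 0 + 38.85/60 = 0.647500
  N ⇒ keep positive
  λ: 14.1003′ = 0.235005°; total 160.235005
  E ⇒ keep positive
Point 2:
  Lat: 4′ + 39″ = 4.65000′; 23 + 4.65000/60 = 23.077500
  N ⇒ keep positive
  λ: 132 + 38/60 + 28.18/3600 = 132.641161
  E → positive
Point 3:
  Latitude: 54.198′ = 0.903300°; total 61.903300
  hemisphere S, so the sign is −
  Lon: 128 + 43.352/60 = 128.722533
  W → negative

1. 0.64750, 160.23501
2. 23.07750, 132.64116
3. -61.90330, -128.72253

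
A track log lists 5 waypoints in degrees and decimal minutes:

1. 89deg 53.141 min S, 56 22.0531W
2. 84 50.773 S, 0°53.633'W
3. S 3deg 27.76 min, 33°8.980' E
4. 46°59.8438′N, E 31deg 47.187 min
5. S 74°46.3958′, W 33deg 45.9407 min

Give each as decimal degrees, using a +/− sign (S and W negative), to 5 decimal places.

1. -89.88568, -56.36755
2. -84.84622, -0.89388
3. -3.46267, 33.14967
4. 46.99740, 31.78645
5. -74.77326, -33.76568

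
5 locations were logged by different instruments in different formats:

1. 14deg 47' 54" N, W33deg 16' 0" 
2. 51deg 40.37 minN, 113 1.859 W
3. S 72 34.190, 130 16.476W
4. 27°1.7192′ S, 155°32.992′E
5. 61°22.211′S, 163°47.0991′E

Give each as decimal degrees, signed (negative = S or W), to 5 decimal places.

1. 14.79833, -33.26667
2. 51.67283, -113.03098
3. -72.56983, -130.27460
4. -27.02865, 155.54987
5. -61.37018, 163.78499

Point 1:
  Lat: 47′ + 54″ = 47.90000′; 14 + 47.90000/60 = 14.798333
  N → positive
  Longitude: 33 + 16/60 + 0/3600 = 33.266667
  hemisphere W, so the sign is −
Point 2:
  Latitude: 51 + 40.37/60 = 51.672833
  N ⇒ keep positive
  Longitude: 113 + 1.859/60 = 113.030983
  W → negative
Point 3:
  Latitude: 72 + 34.19/60 = 72.569833
  S → negative
  Longitude: 130 + 16.476/60 = 130.274600
  W → negative
Point 4:
  φ: 27 + 1.7192/60 = 27.028653
  S → negative
  Longitude: 155 + 32.992/60 = 155.549867
  E ⇒ keep positive
Point 5:
  Latitude: 22.211′ = 0.370183°; total 61.370183
  S ⇒ negate
  Longitude: 47.0991′ = 0.784985°; total 163.784985
  E → positive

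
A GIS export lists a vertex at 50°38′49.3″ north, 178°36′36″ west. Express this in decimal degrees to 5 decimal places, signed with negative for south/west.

50.64703, -178.61000

Latitude: 38′ + 49.3″ = 38.82167′; 50 + 38.82167/60 = 50.647028
N ⇒ keep positive
Longitude: 178 + 36/60 + 36/3600 = 178.610000
W → negative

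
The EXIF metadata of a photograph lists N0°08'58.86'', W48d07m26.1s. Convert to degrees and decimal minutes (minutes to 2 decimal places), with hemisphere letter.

Latitude: 8 + 58.86/60 = 8.9810′
λ: 7 + 26.1/60 = 7.4350′

0° 8.98′ N, 48° 7.44′ W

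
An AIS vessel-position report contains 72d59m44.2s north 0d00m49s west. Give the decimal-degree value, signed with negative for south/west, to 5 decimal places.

φ: 72 + 59/60 + 44.2/3600 = 72.995611
N → positive
Lon: 0 + 0/60 + 49/3600 = 0.013611
hemisphere W, so the sign is −

72.99561, -0.01361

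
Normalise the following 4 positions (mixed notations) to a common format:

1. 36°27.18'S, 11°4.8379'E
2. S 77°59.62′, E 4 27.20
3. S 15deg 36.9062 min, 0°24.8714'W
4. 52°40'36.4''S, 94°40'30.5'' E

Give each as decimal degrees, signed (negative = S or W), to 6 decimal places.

Point 1:
  Latitude: 36 + 27.18/60 = 36.4530000
  S ⇒ negate
  Longitude: 11 + 4.8379/60 = 11.0806317
  E → positive
Point 2:
  φ: 77 + 59.62/60 = 77.9936667
  hemisphere S, so the sign is −
  Lon: 4 + 27.2/60 = 4.4533333
  E ⇒ keep positive
Point 3:
  Lat: 15 + 36.9062/60 = 15.6151033
  S ⇒ negate
  λ: 0 + 24.8714/60 = 0.4145233
  W ⇒ negate
Point 4:
  Lat: 52 + 40/60 + 36.4/3600 = 52.6767778
  hemisphere S, so the sign is −
  λ: 94 + 40/60 + 30.5/3600 = 94.6751389
  E → positive

1. -36.453000, 11.080632
2. -77.993667, 4.453333
3. -15.615103, -0.414523
4. -52.676778, 94.675139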